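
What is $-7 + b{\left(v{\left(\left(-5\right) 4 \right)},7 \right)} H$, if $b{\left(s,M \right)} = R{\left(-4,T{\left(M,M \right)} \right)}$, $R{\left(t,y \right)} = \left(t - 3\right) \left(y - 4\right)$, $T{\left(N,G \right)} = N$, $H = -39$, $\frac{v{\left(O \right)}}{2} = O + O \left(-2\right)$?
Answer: $812$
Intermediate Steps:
$v{\left(O \right)} = - 2 O$ ($v{\left(O \right)} = 2 \left(O + O \left(-2\right)\right) = 2 \left(O - 2 O\right) = 2 \left(- O\right) = - 2 O$)
$R{\left(t,y \right)} = \left(-4 + y\right) \left(-3 + t\right)$ ($R{\left(t,y \right)} = \left(-3 + t\right) \left(-4 + y\right) = \left(-4 + y\right) \left(-3 + t\right)$)
$b{\left(s,M \right)} = 28 - 7 M$ ($b{\left(s,M \right)} = 12 - -16 - 3 M - 4 M = 12 + 16 - 3 M - 4 M = 28 - 7 M$)
$-7 + b{\left(v{\left(\left(-5\right) 4 \right)},7 \right)} H = -7 + \left(28 - 49\right) \left(-39\right) = -7 - -819 = -7 + 819 = 812$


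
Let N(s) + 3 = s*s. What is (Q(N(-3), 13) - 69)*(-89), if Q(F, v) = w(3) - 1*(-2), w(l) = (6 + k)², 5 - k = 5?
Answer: 2759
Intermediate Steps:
k = 0 (k = 5 - 1*5 = 5 - 5 = 0)
w(l) = 36 (w(l) = (6 + 0)² = 6² = 36)
N(s) = -3 + s² (N(s) = -3 + s*s = -3 + s²)
Q(F, v) = 38 (Q(F, v) = 36 - 1*(-2) = 36 + 2 = 38)
(Q(N(-3), 13) - 69)*(-89) = (38 - 69)*(-89) = -31*(-89) = 2759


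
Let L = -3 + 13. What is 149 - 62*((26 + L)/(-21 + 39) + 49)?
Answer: -3013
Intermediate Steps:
L = 10
149 - 62*((26 + L)/(-21 + 39) + 49) = 149 - 62*((26 + 10)/(-21 + 39) + 49) = 149 - 62*(36/18 + 49) = 149 - 62*(36*(1/18) + 49) = 149 - 62*(2 + 49) = 149 - 62*51 = 149 - 3162 = -3013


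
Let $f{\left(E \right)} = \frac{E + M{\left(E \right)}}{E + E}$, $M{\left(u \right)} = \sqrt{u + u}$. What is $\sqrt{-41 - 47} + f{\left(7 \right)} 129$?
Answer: $\frac{129}{2} + \frac{129 \sqrt{14}}{14} + 2 i \sqrt{22} \approx 98.977 + 9.3808 i$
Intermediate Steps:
$M{\left(u \right)} = \sqrt{2} \sqrt{u}$ ($M{\left(u \right)} = \sqrt{2 u} = \sqrt{2} \sqrt{u}$)
$f{\left(E \right)} = \frac{E + \sqrt{2} \sqrt{E}}{2 E}$ ($f{\left(E \right)} = \frac{E + \sqrt{2} \sqrt{E}}{E + E} = \frac{E + \sqrt{2} \sqrt{E}}{2 E}$)
$\sqrt{-41 - 47} + f{\left(7 \right)} 129 = \sqrt{-41 - 47} + \frac{7 + \sqrt{2} \sqrt{7}}{2 \cdot 7} \cdot 129 = \sqrt{-88} + \frac{1}{2} \cdot \frac{1}{7} \left(7 + \sqrt{14}\right) 129 = 2 i \sqrt{22} + \left(\frac{1}{2} + \frac{\sqrt{14}}{14}\right) 129 = 2 i \sqrt{22} + \left(\frac{129}{2} + \frac{129 \sqrt{14}}{14}\right) = \frac{129}{2} + \frac{129 \sqrt{14}}{14} + 2 i \sqrt{22}$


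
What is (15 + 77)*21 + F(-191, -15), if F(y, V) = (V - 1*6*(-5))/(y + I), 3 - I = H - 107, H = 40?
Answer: 233757/121 ≈ 1931.9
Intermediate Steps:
I = 70 (I = 3 - (40 - 107) = 3 - 1*(-67) = 3 + 67 = 70)
F(y, V) = (30 + V)/(70 + y) (F(y, V) = (V - 1*6*(-5))/(y + 70) = (V - 6*(-5))/(70 + y) = (V + 30)/(70 + y) = (30 + V)/(70 + y))
(15 + 77)*21 + F(-191, -15) = (15 + 77)*21 + (30 - 15)/(70 - 191) = 92*21 + 15/(-121) = 1932 - 1/121*15 = 1932 - 15/121 = 233757/121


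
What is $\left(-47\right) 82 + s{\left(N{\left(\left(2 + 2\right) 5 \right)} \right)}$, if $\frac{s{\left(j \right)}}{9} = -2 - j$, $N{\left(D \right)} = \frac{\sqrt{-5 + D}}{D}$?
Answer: $-3872 - \frac{9 \sqrt{15}}{20} \approx -3873.7$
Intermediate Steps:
$N{\left(D \right)} = \frac{\sqrt{-5 + D}}{D}$
$s{\left(j \right)} = -18 - 9 j$ ($s{\left(j \right)} = 9 \left(-2 - j\right) = -18 - 9 j$)
$\left(-47\right) 82 + s{\left(N{\left(\left(2 + 2\right) 5 \right)} \right)} = \left(-47\right) 82 - \left(18 + 9 \frac{\sqrt{-5 + \left(2 + 2\right) 5}}{\left(2 + 2\right) 5}\right) = -3854 - \left(18 + 9 \frac{\sqrt{-5 + 4 \cdot 5}}{4 \cdot 5}\right) = -3854 - \left(18 + 9 \frac{\sqrt{-5 + 20}}{20}\right) = -3854 - \left(18 + 9 \frac{\sqrt{15}}{20}\right) = -3854 - \left(18 + \frac{9 \sqrt{15}}{20}\right) = -3872 - \frac{9 \sqrt{15}}{20}$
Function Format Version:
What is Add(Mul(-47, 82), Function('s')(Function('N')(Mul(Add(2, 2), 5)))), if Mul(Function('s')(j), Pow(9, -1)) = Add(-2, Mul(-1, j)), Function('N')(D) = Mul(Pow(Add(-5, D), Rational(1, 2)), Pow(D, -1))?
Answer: Add(-3872, Mul(Rational(-9, 20), Pow(15, Rational(1, 2)))) ≈ -3873.7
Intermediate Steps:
Function('N')(D) = Mul(Pow(D, -1), Pow(Add(-5, D), Rational(1, 2)))
Function('s')(j) = Add(-18, Mul(-9, j)) (Function('s')(j) = Mul(9, Add(-2, Mul(-1, j))) = Add(-18, Mul(-9, j)))
Add(Mul(-47, 82), Function('s')(Function('N')(Mul(Add(2, 2), 5)))) = Add(Mul(-47, 82), Add(-18, Mul(-9, Mul(Pow(Mul(Add(2, 2), 5), -1), Pow(Add(-5, Mul(Add(2, 2), 5)), Rational(1, 2)))))) = Add(-3854, Add(-18, Mul(-9, Mul(Pow(Mul(4, 5), -1), Pow(Add(-5, Mul(4, 5)), Rational(1, 2)))))) = Add(-3854, Add(-18, Mul(-9, Mul(Pow(20, -1), Pow(Add(-5, 20), Rational(1, 2)))))) = Add(-3854, Add(-18, Mul(-9, Mul(Rational(1, 20), Pow(15, Rational(1, 2)))))) = Add(-3854, Add(-18, Mul(Rational(-9, 20), Pow(15, Rational(1, 2))))) = Add(-3872, Mul(Rational(-9, 20), Pow(15, Rational(1, 2))))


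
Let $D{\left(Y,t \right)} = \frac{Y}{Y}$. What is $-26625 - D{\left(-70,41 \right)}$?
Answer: $-26626$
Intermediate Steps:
$D{\left(Y,t \right)} = 1$
$-26625 - D{\left(-70,41 \right)} = -26625 - 1 = -26626$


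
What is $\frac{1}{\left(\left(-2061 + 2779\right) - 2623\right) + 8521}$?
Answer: $\frac{1}{6616} \approx 0.00015115$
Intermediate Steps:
$\frac{1}{\left(\left(-2061 + 2779\right) - 2623\right) + 8521} = \frac{1}{\left(718 - 2623\right) + 8521} = \frac{1}{-1905 + 8521} = \frac{1}{6616}$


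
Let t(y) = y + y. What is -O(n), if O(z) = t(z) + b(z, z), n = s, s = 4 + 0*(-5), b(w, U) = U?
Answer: -12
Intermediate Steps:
t(y) = 2*y
s = 4 (s = 4 + 0 = 4)
n = 4
O(z) = 3*z (O(z) = 2*z + z = 3*z)
-O(n) = -3*4 = -1*12 = -12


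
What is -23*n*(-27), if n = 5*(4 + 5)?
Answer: 27945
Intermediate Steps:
n = 45 (n = 5*9 = 45)
-23*n*(-27) = -23*45*(-27) = -1035*(-27) = 27945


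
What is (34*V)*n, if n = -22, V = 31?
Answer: -23188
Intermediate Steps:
(34*V)*n = (34*31)*(-22) = 1054*(-22) = -23188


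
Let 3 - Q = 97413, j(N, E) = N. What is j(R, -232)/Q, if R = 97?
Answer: -97/97410 ≈ -0.00099579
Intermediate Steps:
Q = -97410 (Q = 3 - 1*97413 = 3 - 97413 = -97410)
j(R, -232)/Q = 97/(-97410) = 97*(-1/97410) = -97/97410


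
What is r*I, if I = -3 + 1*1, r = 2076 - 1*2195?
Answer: 238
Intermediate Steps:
r = -119 (r = 2076 - 2195 = -119)
I = -2 (I = -3 + 1 = -2)
r*I = -119*(-2) = 238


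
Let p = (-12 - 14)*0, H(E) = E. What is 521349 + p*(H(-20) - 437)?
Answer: 521349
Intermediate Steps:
p = 0 (p = -26*0 = 0)
521349 + p*(H(-20) - 437) = 521349 + 0*(-20 - 437) = 521349 + 0*(-457) = 521349 + 0 = 521349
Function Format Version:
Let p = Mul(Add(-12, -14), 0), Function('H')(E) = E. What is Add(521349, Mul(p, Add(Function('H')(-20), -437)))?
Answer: 521349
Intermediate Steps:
p = 0 (p = Mul(-26, 0) = 0)
Add(521349, Mul(p, Add(Function('H')(-20), -437))) = Add(521349, Mul(0, Add(-20, -437))) = Add(521349, Mul(0, -457)) = Add(521349, 0) = 521349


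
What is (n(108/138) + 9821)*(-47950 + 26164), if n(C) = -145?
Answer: -210801336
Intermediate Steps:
(n(108/138) + 9821)*(-47950 + 26164) = (-145 + 9821)*(-47950 + 26164) = 9676*(-21786) = -210801336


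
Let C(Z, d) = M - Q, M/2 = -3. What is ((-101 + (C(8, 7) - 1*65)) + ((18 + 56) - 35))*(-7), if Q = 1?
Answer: 938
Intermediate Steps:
M = -6 (M = 2*(-3) = -6)
C(Z, d) = -7 (C(Z, d) = -6 - 1*1 = -6 - 1 = -7)
((-101 + (C(8, 7) - 1*65)) + ((18 + 56) - 35))*(-7) = ((-101 + (-7 - 1*65)) + ((18 + 56) - 35))*(-7) = ((-101 + (-7 - 65)) + (74 - 35))*(-7) = ((-101 - 72) + 39)*(-7) = (-173 + 39)*(-7) = -134*(-7) = 938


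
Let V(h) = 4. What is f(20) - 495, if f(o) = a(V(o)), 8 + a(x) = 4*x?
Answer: -487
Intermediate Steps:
a(x) = -8 + 4*x
f(o) = 8 (f(o) = -8 + 4*4 = -8 + 16 = 8)
f(20) - 495 = 8 - 495 = -487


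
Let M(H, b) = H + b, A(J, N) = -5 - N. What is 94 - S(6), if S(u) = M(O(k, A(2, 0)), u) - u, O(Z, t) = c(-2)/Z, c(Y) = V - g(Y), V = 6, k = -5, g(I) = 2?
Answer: 474/5 ≈ 94.800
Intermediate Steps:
c(Y) = 4 (c(Y) = 6 - 1*2 = 6 - 2 = 4)
O(Z, t) = 4/Z
S(u) = -4/5 (S(u) = (4/(-5) + u) - u = (4*(-1/5) + u) - u = (-4/5 + u) - u = -4/5)
94 - S(6) = 94 - 1*(-4/5) = 94 + 4/5 = 474/5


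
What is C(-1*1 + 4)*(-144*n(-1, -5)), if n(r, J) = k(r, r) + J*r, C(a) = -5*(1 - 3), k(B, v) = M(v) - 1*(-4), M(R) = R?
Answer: -11520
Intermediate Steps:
k(B, v) = 4 + v (k(B, v) = v - 1*(-4) = v + 4 = 4 + v)
C(a) = 10 (C(a) = -5*(-2) = 10)
n(r, J) = 4 + r + J*r (n(r, J) = (4 + r) + J*r = 4 + r + J*r)
C(-1*1 + 4)*(-144*n(-1, -5)) = 10*(-144*(4 - 1 - 5*(-1))) = 10*(-144*(4 - 1 + 5)) = 10*(-144*8) = 10*(-1152) = -11520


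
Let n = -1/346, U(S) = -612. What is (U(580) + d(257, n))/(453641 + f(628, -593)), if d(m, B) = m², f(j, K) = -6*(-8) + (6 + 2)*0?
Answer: 65437/453689 ≈ 0.14423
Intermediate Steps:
f(j, K) = 48 (f(j, K) = 48 + 8*0 = 48 + 0 = 48)
n = -1/346 (n = -1*1/346 = -1/346 ≈ -0.0028902)
(U(580) + d(257, n))/(453641 + f(628, -593)) = (-612 + 257²)/(453641 + 48) = (-612 + 66049)/453689 = 65437*(1/453689) = 65437/453689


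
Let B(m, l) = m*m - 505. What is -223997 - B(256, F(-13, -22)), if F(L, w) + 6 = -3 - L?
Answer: -289028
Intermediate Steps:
F(L, w) = -9 - L (F(L, w) = -6 + (-3 - L) = -9 - L)
B(m, l) = -505 + m² (B(m, l) = m² - 505 = -505 + m²)
-223997 - B(256, F(-13, -22)) = -223997 - (-505 + 256²) = -223997 - (-505 + 65536) = -223997 - 1*65031 = -223997 - 65031 = -289028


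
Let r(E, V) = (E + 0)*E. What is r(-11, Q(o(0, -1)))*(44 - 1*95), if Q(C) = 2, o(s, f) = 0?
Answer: -6171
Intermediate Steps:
r(E, V) = E² (r(E, V) = E*E = E²)
r(-11, Q(o(0, -1)))*(44 - 1*95) = (-11)²*(44 - 1*95) = 121*(44 - 95) = 121*(-51) = -6171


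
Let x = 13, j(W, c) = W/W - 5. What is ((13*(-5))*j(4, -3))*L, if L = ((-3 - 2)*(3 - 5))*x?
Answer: 33800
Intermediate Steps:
j(W, c) = -4 (j(W, c) = 1 - 5 = -4)
L = 130 (L = ((-3 - 2)*(3 - 5))*13 = -5*(-2)*13 = 10*13 = 130)
((13*(-5))*j(4, -3))*L = ((13*(-5))*(-4))*130 = -65*(-4)*130 = 260*130 = 33800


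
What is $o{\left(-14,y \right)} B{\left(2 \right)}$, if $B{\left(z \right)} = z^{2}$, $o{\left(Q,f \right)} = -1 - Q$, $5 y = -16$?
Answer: $52$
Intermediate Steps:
$y = - \frac{16}{5}$ ($y = \frac{1}{5} \left(-16\right) = - \frac{16}{5} \approx -3.2$)
$o{\left(-14,y \right)} B{\left(2 \right)} = \left(-1 - -14\right) 2^{2} = \left(-1 + 14\right) 4 = 13 \cdot 4 = 52$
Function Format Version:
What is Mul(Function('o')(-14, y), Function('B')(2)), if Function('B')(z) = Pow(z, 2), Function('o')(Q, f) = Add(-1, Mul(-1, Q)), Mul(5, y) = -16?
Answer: 52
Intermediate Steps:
y = Rational(-16, 5) (y = Mul(Rational(1, 5), -16) = Rational(-16, 5) ≈ -3.2000)
Mul(Function('o')(-14, y), Function('B')(2)) = Mul(Add(-1, Mul(-1, -14)), Pow(2, 2)) = Mul(Add(-1, 14), 4) = Mul(13, 4) = 52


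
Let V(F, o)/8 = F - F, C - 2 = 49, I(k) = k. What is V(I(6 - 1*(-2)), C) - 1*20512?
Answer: -20512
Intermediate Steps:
C = 51 (C = 2 + 49 = 51)
V(F, o) = 0 (V(F, o) = 8*(F - F) = 8*0 = 0)
V(I(6 - 1*(-2)), C) - 1*20512 = 0 - 1*20512 = 0 - 20512 = -20512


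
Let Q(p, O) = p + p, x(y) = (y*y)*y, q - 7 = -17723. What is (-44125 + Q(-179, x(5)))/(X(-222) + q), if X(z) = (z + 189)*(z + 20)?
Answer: 44483/11050 ≈ 4.0256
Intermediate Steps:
q = -17716 (q = 7 - 17723 = -17716)
x(y) = y**3 (x(y) = y**2*y = y**3)
Q(p, O) = 2*p
X(z) = (20 + z)*(189 + z) (X(z) = (189 + z)*(20 + z) = (20 + z)*(189 + z))
(-44125 + Q(-179, x(5)))/(X(-222) + q) = (-44125 + 2*(-179))/((3780 + (-222)**2 + 209*(-222)) - 17716) = (-44125 - 358)/((3780 + 49284 - 46398) - 17716) = -44483/(6666 - 17716) = -44483/(-11050) = -44483*(-1/11050) = 44483/11050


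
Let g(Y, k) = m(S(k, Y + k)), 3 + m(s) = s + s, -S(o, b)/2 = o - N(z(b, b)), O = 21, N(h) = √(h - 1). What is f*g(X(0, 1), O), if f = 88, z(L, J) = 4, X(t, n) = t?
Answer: -7656 + 352*√3 ≈ -7046.3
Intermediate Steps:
N(h) = √(-1 + h)
S(o, b) = -2*o + 2*√3 (S(o, b) = -2*(o - √(-1 + 4)) = -2*(o - √3) = -2*o + 2*√3)
m(s) = -3 + 2*s (m(s) = -3 + (s + s) = -3 + 2*s)
g(Y, k) = -3 - 4*k + 4*√3 (g(Y, k) = -3 + 2*(-2*k + 2*√3) = -3 + (-4*k + 4*√3) = -3 - 4*k + 4*√3)
f*g(X(0, 1), O) = 88*(-3 - 4*21 + 4*√3) = 88*(-3 - 84 + 4*√3) = 88*(-87 + 4*√3) = -7656 + 352*√3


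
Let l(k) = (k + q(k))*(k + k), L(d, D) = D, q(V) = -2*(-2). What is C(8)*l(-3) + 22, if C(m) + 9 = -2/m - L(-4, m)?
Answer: 251/2 ≈ 125.50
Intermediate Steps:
q(V) = 4
l(k) = 2*k*(4 + k) (l(k) = (k + 4)*(k + k) = (4 + k)*(2*k) = 2*k*(4 + k))
C(m) = -9 - m - 2/m (C(m) = -9 + (-2/m - m) = -9 + (-m - 2/m) = -9 - m - 2/m)
C(8)*l(-3) + 22 = (-9 - 1*8 - 2/8)*(2*(-3)*(4 - 3)) + 22 = (-9 - 8 - 2*⅛)*(2*(-3)*1) + 22 = (-9 - 8 - ¼)*(-6) + 22 = -69/4*(-6) + 22 = 207/2 + 22 = 251/2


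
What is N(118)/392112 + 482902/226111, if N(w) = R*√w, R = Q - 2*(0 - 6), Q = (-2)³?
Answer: 482902/226111 + √118/98028 ≈ 2.1358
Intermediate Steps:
Q = -8
R = 4 (R = -8 - 2*(0 - 6) = -8 - 2*(-6) = -8 + 12 = 4)
N(w) = 4*√w
N(118)/392112 + 482902/226111 = (4*√118)/392112 + 482902/226111 = (4*√118)*(1/392112) + 482902*(1/226111) = √118/98028 + 482902/226111 = 482902/226111 + √118/98028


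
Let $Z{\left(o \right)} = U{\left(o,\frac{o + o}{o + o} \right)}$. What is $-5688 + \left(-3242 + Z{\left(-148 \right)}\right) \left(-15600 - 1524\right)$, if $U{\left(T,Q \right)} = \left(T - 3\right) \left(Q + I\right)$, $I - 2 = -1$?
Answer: $60681768$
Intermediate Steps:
$I = 1$ ($I = 2 - 1 = 1$)
$U{\left(T,Q \right)} = \left(1 + Q\right) \left(-3 + T\right)$ ($U{\left(T,Q \right)} = \left(T - 3\right) \left(Q + 1\right) = \left(-3 + T\right) \left(1 + Q\right) = \left(1 + Q\right) \left(-3 + T\right)$)
$Z{\left(o \right)} = -6 + 2 o$ ($Z{\left(o \right)} = -3 + o - 3 \frac{o + o}{o + o} + \frac{o + o}{o + o} o = -3 + o - 3 \frac{2 o}{2 o} + \frac{2 o}{2 o} o = -3 + o - 3 \cdot 2 o \frac{1}{2 o} + 2 o \frac{1}{2 o} o = -3 + o - 3 + 1 o = -3 + o - 3 + o = -6 + 2 o$)
$-5688 + \left(-3242 + Z{\left(-148 \right)}\right) \left(-15600 - 1524\right) = -5688 + \left(-3242 + \left(-6 + 2 \left(-148\right)\right)\right) \left(-15600 - 1524\right) = -5688 + \left(-3242 - 302\right) \left(-17124\right) = -5688 - -60687456 = -5688 + 60687456 = 60681768$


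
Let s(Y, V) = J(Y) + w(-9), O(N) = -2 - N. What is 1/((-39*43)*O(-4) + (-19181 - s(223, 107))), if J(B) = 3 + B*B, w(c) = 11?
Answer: -1/72278 ≈ -1.3835e-5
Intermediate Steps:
J(B) = 3 + B²
s(Y, V) = 14 + Y² (s(Y, V) = (3 + Y²) + 11 = 14 + Y²)
1/((-39*43)*O(-4) + (-19181 - s(223, 107))) = 1/((-39*43)*(-2 - 1*(-4)) + (-19181 - (14 + 223²))) = 1/(-1677*(-2 + 4) + (-19181 - (14 + 49729))) = 1/(-1677*2 + (-19181 - 1*49743)) = 1/(-3354 + (-19181 - 49743)) = 1/(-3354 - 68924) = 1/(-72278) = -1/72278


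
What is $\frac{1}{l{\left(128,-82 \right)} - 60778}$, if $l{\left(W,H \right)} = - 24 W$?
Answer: $- \frac{1}{63850} \approx -1.5662 \cdot 10^{-5}$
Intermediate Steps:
$\frac{1}{l{\left(128,-82 \right)} - 60778} = \frac{1}{\left(-24\right) 128 - 60778} = \frac{1}{-3072 - 60778} = \frac{1}{-63850} = - \frac{1}{63850}$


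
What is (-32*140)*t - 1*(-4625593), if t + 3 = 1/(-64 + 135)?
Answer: 329366863/71 ≈ 4.6390e+6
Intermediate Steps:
t = -212/71 (t = -3 + 1/(-64 + 135) = -3 + 1/71 = -212/71 ≈ -2.9859)
(-32*140)*t - 1*(-4625593) = -32*140*(-212/71) - 1*(-4625593) = -4480*(-212/71) + 4625593 = 949760/71 + 4625593 = 329366863/71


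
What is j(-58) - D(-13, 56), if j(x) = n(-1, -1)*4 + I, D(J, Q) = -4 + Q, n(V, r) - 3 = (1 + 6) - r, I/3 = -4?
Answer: -20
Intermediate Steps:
I = -12 (I = 3*(-4) = -12)
n(V, r) = 10 - r (n(V, r) = 3 + ((1 + 6) - r) = 3 + (7 - r) = 10 - r)
j(x) = 32 (j(x) = (10 - 1*(-1))*4 - 12 = (10 + 1)*4 - 12 = 11*4 - 12 = 44 - 12 = 32)
j(-58) - D(-13, 56) = 32 - (-4 + 56) = 32 - 1*52 = 32 - 52 = -20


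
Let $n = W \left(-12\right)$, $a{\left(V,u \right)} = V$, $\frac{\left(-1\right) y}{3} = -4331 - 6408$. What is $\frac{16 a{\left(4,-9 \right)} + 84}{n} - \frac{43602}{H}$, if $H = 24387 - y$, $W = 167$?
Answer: $\frac{1197494}{217935} \approx 5.4947$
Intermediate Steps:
$y = 32217$ ($y = - 3 \left(-4331 - 6408\right) = \left(-3\right) \left(-10739\right) = 32217$)
$H = -7830$ ($H = 24387 - 32217 = -7830$)
$n = -2004$ ($n = 167 \left(-12\right) = -2004$)
$\frac{16 a{\left(4,-9 \right)} + 84}{n} - \frac{43602}{H} = \frac{16 \cdot 4 + 84}{-2004} - \frac{43602}{-7830} = \left(64 + 84\right) \left(- \frac{1}{2004}\right) - - \frac{7267}{1305} = 148 \left(- \frac{1}{2004}\right) + \frac{7267}{1305} = - \frac{37}{501} + \frac{7267}{1305} = \frac{1197494}{217935}$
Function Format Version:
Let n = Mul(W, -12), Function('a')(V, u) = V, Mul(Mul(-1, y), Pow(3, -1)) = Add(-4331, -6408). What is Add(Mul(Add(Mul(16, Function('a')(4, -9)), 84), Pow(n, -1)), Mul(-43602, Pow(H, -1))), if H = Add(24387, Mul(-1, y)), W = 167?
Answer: Rational(1197494, 217935) ≈ 5.4947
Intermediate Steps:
y = 32217 (y = Mul(-3, Add(-4331, -6408)) = Mul(-3, -10739) = 32217)
H = -7830 (H = Add(24387, Mul(-1, 32217)) = Add(24387, -32217) = -7830)
n = -2004 (n = Mul(167, -12) = -2004)
Add(Mul(Add(Mul(16, Function('a')(4, -9)), 84), Pow(n, -1)), Mul(-43602, Pow(H, -1))) = Add(Mul(Add(Mul(16, 4), 84), Pow(-2004, -1)), Mul(-43602, Pow(-7830, -1))) = Add(Mul(Add(64, 84), Rational(-1, 2004)), Mul(-43602, Rational(-1, 7830))) = Add(Mul(148, Rational(-1, 2004)), Rational(7267, 1305)) = Add(Rational(-37, 501), Rational(7267, 1305)) = Rational(1197494, 217935)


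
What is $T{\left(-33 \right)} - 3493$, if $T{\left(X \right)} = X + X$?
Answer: $-3559$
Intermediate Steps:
$T{\left(X \right)} = 2 X$
$T{\left(-33 \right)} - 3493 = 2 \left(-33\right) - 3493 = -66 - 3493 = -3559$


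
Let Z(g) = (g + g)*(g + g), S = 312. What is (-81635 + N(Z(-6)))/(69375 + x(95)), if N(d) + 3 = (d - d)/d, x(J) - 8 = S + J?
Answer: -40819/34895 ≈ -1.1698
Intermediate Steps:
x(J) = 320 + J (x(J) = 8 + (312 + J) = 320 + J)
Z(g) = 4*g² (Z(g) = (2*g)*(2*g) = 4*g²)
N(d) = -3 (N(d) = -3 + (d - d)/d = -3 + 0/d = -3 + 0 = -3)
(-81635 + N(Z(-6)))/(69375 + x(95)) = (-81635 - 3)/(69375 + (320 + 95)) = -81638/(69375 + 415) = -81638/69790 = -81638*1/69790 = -40819/34895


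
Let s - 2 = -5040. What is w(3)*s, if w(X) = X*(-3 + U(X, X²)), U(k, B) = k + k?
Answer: -45342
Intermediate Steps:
s = -5038 (s = 2 - 5040 = -5038)
U(k, B) = 2*k
w(X) = X*(-3 + 2*X)
w(3)*s = (3*(-3 + 2*3))*(-5038) = (3*(-3 + 6))*(-5038) = (3*3)*(-5038) = 9*(-5038) = -45342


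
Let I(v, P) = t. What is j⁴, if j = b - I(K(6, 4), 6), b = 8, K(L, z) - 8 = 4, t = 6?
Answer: 16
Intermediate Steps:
K(L, z) = 12 (K(L, z) = 8 + 4 = 12)
I(v, P) = 6
j = 2 (j = 8 - 1*6 = 8 - 6 = 2)
j⁴ = 2⁴ = 16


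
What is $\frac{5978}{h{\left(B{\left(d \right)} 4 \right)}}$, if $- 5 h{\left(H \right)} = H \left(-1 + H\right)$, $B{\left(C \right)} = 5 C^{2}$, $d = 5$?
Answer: $- \frac{2989}{24950} \approx -0.1198$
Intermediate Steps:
$h{\left(H \right)} = - \frac{H \left(-1 + H\right)}{5}$
$\frac{5978}{h{\left(B{\left(d \right)} 4 \right)}} = \frac{5978}{\frac{1}{5} \cdot 5 \cdot 5^{2} \cdot 4 \left(1 - 5 \cdot 5^{2} \cdot 4\right)} = \frac{5978}{\frac{1}{5} \cdot 5 \cdot 25 \cdot 4 \left(1 - 5 \cdot 25 \cdot 4\right)} = \frac{5978}{\frac{1}{5} \cdot 125 \cdot 4 \left(1 - 125 \cdot 4\right)} = \frac{5978}{\frac{1}{5} \cdot 500 \left(1 - 500\right)} = \frac{5978}{\frac{1}{5} \cdot 500 \left(-499\right)} = \frac{5978}{-49900} = 5978 \left(- \frac{1}{49900}\right) = - \frac{2989}{24950}$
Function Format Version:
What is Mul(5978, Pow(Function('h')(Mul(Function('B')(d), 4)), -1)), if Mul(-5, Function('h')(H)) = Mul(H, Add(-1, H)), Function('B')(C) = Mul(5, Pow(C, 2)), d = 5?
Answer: Rational(-2989, 24950) ≈ -0.11980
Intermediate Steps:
Function('h')(H) = Mul(Rational(-1, 5), H, Add(-1, H)) (Function('h')(H) = Mul(Rational(-1, 5), Mul(H, Add(-1, H))) = Mul(Rational(-1, 5), H, Add(-1, H)))
Mul(5978, Pow(Function('h')(Mul(Function('B')(d), 4)), -1)) = Mul(5978, Pow(Mul(Rational(1, 5), Mul(Mul(5, Pow(5, 2)), 4), Add(1, Mul(-1, Mul(Mul(5, Pow(5, 2)), 4)))), -1)) = Mul(5978, Pow(Mul(Rational(1, 5), Mul(Mul(5, 25), 4), Add(1, Mul(-1, Mul(Mul(5, 25), 4)))), -1)) = Mul(5978, Pow(Mul(Rational(1, 5), Mul(125, 4), Add(1, Mul(-1, Mul(125, 4)))), -1)) = Mul(5978, Pow(Mul(Rational(1, 5), 500, Add(1, Mul(-1, 500))), -1)) = Mul(5978, Pow(Mul(Rational(1, 5), 500, Add(1, -500)), -1)) = Mul(5978, Pow(Mul(Rational(1, 5), 500, -499), -1)) = Mul(5978, Pow(-49900, -1)) = Mul(5978, Rational(-1, 49900)) = Rational(-2989, 24950)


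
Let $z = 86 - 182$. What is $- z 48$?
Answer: $4608$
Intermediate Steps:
$z = -96$ ($z = 86 - 182 = -96$)
$- z 48 = \left(-1\right) \left(-96\right) 48 = 96 \cdot 48 = 4608$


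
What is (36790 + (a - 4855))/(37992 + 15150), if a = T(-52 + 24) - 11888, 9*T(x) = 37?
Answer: 90230/239139 ≈ 0.37731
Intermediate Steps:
T(x) = 37/9 (T(x) = (⅑)*37 = 37/9)
a = -106955/9 (a = 37/9 - 11888 = -106955/9 ≈ -11884.)
(36790 + (a - 4855))/(37992 + 15150) = (36790 + (-106955/9 - 4855))/(37992 + 15150) = (36790 - 150650/9)/53142 = (180460/9)*(1/53142) = 90230/239139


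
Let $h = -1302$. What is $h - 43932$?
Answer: $-45234$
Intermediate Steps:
$h - 43932 = -1302 - 43932 = -45234$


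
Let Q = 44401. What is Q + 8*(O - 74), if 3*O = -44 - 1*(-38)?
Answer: 43793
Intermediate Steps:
O = -2 (O = (-44 - 1*(-38))/3 = (-44 + 38)/3 = (⅓)*(-6) = -2)
Q + 8*(O - 74) = 44401 + 8*(-2 - 74) = 44401 + 8*(-76) = 44401 - 608 = 43793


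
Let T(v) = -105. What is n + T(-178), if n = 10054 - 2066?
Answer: 7883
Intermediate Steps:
n = 7988
n + T(-178) = 7988 - 105 = 7883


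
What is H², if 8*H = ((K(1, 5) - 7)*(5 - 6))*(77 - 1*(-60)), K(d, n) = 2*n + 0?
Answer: 168921/64 ≈ 2639.4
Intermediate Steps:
K(d, n) = 2*n
H = -411/8 (H = (((2*5 - 7)*(5 - 6))*(77 - 1*(-60)))/8 = (((10 - 7)*(-1))*(77 + 60))/8 = ((3*(-1))*137)/8 = (-3*137)/8 = (⅛)*(-411) = -411/8 ≈ -51.375)
H² = (-411/8)² = 168921/64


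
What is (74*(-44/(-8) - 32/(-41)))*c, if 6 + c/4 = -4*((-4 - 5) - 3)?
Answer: 3201240/41 ≈ 78079.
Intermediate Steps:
c = 168 (c = -24 + 4*(-4*((-4 - 5) - 3)) = -24 + 4*(-4*(-9 - 3)) = -24 + 4*(-4*(-12)) = -24 + 4*48 = -24 + 192 = 168)
(74*(-44/(-8) - 32/(-41)))*c = (74*(-44/(-8) - 32/(-41)))*168 = (74*(-44*(-⅛) - 32*(-1/41)))*168 = (74*(11/2 + 32/41))*168 = (74*(515/82))*168 = (19055/41)*168 = 3201240/41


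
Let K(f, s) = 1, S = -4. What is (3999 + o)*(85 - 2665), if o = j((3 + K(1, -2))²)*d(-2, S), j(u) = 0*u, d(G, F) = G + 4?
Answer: -10317420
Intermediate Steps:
d(G, F) = 4 + G
j(u) = 0
o = 0 (o = 0*(4 - 2) = 0*2 = 0)
(3999 + o)*(85 - 2665) = (3999 + 0)*(85 - 2665) = 3999*(-2580) = -10317420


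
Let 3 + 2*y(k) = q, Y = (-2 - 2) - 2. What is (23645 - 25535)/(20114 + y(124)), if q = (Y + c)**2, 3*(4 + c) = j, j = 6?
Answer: -3780/40289 ≈ -0.093822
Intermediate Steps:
c = -2 (c = -4 + (1/3)*6 = -4 + 2 = -2)
Y = -6 (Y = -4 - 2 = -6)
q = 64 (q = (-6 - 2)**2 = (-8)**2 = 64)
y(k) = 61/2 (y(k) = -3/2 + (1/2)*64 = -3/2 + 32 = 61/2)
(23645 - 25535)/(20114 + y(124)) = (23645 - 25535)/(20114 + 61/2) = -1890/40289/2 = -1890*2/40289 = -3780/40289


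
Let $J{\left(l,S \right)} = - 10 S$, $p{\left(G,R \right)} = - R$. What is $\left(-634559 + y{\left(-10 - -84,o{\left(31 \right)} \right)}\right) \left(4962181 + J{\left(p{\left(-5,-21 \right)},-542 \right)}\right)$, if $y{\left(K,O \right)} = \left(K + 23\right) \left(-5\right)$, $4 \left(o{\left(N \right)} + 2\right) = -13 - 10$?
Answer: $-3154645209444$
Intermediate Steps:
$o{\left(N \right)} = - \frac{31}{4}$ ($o{\left(N \right)} = -2 + \frac{-13 - 10}{4} = -2 + \frac{1}{4} \left(-23\right) = -2 - \frac{23}{4} = - \frac{31}{4}$)
$y{\left(K,O \right)} = -115 - 5 K$ ($y{\left(K,O \right)} = \left(23 + K\right) \left(-5\right) = -115 - 5 K$)
$\left(-634559 + y{\left(-10 - -84,o{\left(31 \right)} \right)}\right) \left(4962181 + J{\left(p{\left(-5,-21 \right)},-542 \right)}\right) = \left(-634559 - \left(115 + 5 \left(-10 - -84\right)\right)\right) \left(4962181 - -5420\right) = \left(-634559 - \left(115 + 5 \left(-10 + 84\right)\right)\right) \left(4962181 + 5420\right) = \left(-634559 - 485\right) 4967601 = \left(-635044\right) 4967601 = -3154645209444$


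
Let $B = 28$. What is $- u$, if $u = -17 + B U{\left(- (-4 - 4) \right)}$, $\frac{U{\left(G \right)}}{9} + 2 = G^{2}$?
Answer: $-15607$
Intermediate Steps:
$U{\left(G \right)} = -18 + 9 G^{2}$
$u = 15607$ ($u = -17 + 28 \left(-18 + 9 \left(- (-4 - 4)\right)^{2}\right) = -17 + 28 \left(-18 + 9 \left(\left(-1\right) \left(-8\right)\right)^{2}\right) = -17 + 28 \left(-18 + 9 \cdot 8^{2}\right) = -17 + 28 \left(-18 + 9 \cdot 64\right) = -17 + 28 \left(-18 + 576\right) = -17 + 28 \cdot 558 = -17 + 15624 = 15607$)
$- u = \left(-1\right) 15607 = -15607$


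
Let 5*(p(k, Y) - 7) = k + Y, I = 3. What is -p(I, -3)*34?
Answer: -238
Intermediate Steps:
p(k, Y) = 7 + Y/5 + k/5 (p(k, Y) = 7 + (k + Y)/5 = 7 + (Y + k)/5 = 7 + (Y/5 + k/5) = 7 + Y/5 + k/5)
-p(I, -3)*34 = -(7 + (⅕)*(-3) + (⅕)*3)*34 = -(7 - ⅗ + ⅗)*34 = -1*7*34 = -7*34 = -238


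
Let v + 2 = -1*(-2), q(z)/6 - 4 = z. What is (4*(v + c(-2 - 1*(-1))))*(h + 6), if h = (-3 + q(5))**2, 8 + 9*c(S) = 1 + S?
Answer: -27808/3 ≈ -9269.3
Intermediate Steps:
q(z) = 24 + 6*z
v = 0 (v = -2 - 1*(-2) = -2 + 2 = 0)
c(S) = -7/9 + S/9 (c(S) = -8/9 + (1 + S)/9 = -8/9 + (1/9 + S/9) = -7/9 + S/9)
h = 2601 (h = (-3 + (24 + 6*5))**2 = (-3 + (24 + 30))**2 = (-3 + 54)**2 = 51**2 = 2601)
(4*(v + c(-2 - 1*(-1))))*(h + 6) = (4*(0 + (-7/9 + (-2 - 1*(-1))/9)))*(2601 + 6) = (4*(0 + (-7/9 + (-2 + 1)/9)))*2607 = (4*(0 + (-7/9 + (1/9)*(-1))))*2607 = (4*(0 + (-7/9 - 1/9)))*2607 = (4*(0 - 8/9))*2607 = (4*(-8/9))*2607 = -32/9*2607 = -27808/3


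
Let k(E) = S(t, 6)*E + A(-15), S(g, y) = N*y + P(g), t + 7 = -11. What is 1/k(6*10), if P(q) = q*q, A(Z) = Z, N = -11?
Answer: 1/15465 ≈ 6.4662e-5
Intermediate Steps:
t = -18 (t = -7 - 11 = -18)
P(q) = q²
S(g, y) = g² - 11*y (S(g, y) = -11*y + g² = g² - 11*y)
k(E) = -15 + 258*E (k(E) = ((-18)² - 11*6)*E - 15 = (324 - 66)*E - 15 = 258*E - 15 = -15 + 258*E)
1/k(6*10) = 1/(-15 + 258*(6*10)) = 1/(-15 + 258*60) = 1/(-15 + 15480) = 1/15465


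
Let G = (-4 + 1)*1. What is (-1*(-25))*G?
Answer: -75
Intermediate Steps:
G = -3 (G = -3*1 = -3)
(-1*(-25))*G = -1*(-25)*(-3) = 25*(-3) = -75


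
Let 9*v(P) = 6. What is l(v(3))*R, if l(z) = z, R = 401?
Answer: 802/3 ≈ 267.33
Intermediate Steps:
v(P) = 2/3 (v(P) = (1/9)*6 = 2/3)
l(v(3))*R = (2/3)*401 = 802/3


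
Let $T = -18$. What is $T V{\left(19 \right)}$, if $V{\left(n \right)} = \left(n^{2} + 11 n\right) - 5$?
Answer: $-10170$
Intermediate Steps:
$V{\left(n \right)} = -5 + n^{2} + 11 n$
$T V{\left(19 \right)} = - 18 \left(-5 + 19^{2} + 11 \cdot 19\right) = - 18 \left(-5 + 361 + 209\right) = \left(-18\right) 565 = -10170$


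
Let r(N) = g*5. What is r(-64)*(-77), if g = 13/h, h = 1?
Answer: -5005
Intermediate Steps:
g = 13 (g = 13/1 = 13*1 = 13)
r(N) = 65 (r(N) = 13*5 = 65)
r(-64)*(-77) = 65*(-77) = -5005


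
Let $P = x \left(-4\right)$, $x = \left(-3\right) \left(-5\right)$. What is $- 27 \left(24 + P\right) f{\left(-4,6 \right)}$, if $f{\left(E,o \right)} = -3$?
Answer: $-2916$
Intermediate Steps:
$x = 15$
$P = -60$ ($P = 15 \left(-4\right) = -60$)
$- 27 \left(24 + P\right) f{\left(-4,6 \right)} = - 27 \left(24 - 60\right) \left(-3\right) = \left(-27\right) \left(-36\right) \left(-3\right) = 972 \left(-3\right) = -2916$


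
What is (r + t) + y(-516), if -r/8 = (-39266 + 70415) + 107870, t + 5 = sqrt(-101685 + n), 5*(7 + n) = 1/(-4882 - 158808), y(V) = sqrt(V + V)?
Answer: -1112157 + 2*I*sqrt(258) + 3*I*sqrt(302753084674882)/163690 ≈ -1.1122e+6 + 351.02*I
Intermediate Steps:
y(V) = sqrt(2)*sqrt(V) (y(V) = sqrt(2*V) = sqrt(2)*sqrt(V))
n = -5729151/818450 (n = -7 + 1/(5*(-4882 - 158808)) = -7 + (1/5)/(-163690) = -7 + (1/5)*(-1/163690) = -7 - 1/818450 = -5729151/818450 ≈ -7.0000)
t = -5 + 3*I*sqrt(302753084674882)/163690 (t = -5 + sqrt(-101685 - 5729151/818450) = -5 + sqrt(-83229817401/818450) = -5 + 3*I*sqrt(302753084674882)/163690 ≈ -5.0 + 318.89*I)
r = -1112152 (r = -8*((-39266 + 70415) + 107870) = -8*(31149 + 107870) = -8*139019 = -1112152)
(r + t) + y(-516) = (-1112152 + (-5 + 3*I*sqrt(302753084674882)/163690)) + sqrt(2)*sqrt(-516) = (-1112157 + 3*I*sqrt(302753084674882)/163690) + sqrt(2)*(2*I*sqrt(129)) = (-1112157 + 3*I*sqrt(302753084674882)/163690) + 2*I*sqrt(258) = -1112157 + 2*I*sqrt(258) + 3*I*sqrt(302753084674882)/163690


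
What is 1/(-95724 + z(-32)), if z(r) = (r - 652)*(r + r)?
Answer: -1/51948 ≈ -1.9250e-5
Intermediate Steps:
z(r) = 2*r*(-652 + r) (z(r) = (-652 + r)*(2*r) = 2*r*(-652 + r))
1/(-95724 + z(-32)) = 1/(-95724 + 2*(-32)*(-652 - 32)) = 1/(-95724 + 2*(-32)*(-684)) = 1/(-95724 + 43776) = 1/(-51948) = -1/51948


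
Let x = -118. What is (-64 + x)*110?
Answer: -20020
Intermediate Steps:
(-64 + x)*110 = (-64 - 118)*110 = -182*110 = -20020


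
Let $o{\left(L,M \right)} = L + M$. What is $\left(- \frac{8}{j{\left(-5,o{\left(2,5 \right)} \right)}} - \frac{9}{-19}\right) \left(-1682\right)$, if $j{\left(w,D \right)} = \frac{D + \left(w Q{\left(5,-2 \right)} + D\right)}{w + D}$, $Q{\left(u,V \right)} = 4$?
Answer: $- \frac{301078}{57} \approx -5282.1$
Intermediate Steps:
$j{\left(w,D \right)} = \frac{2 D + 4 w}{D + w}$ ($j{\left(w,D \right)} = \frac{D + \left(w 4 + D\right)}{w + D} = \frac{D + \left(4 w + D\right)}{D + w} = \frac{D + \left(D + 4 w\right)}{D + w} = \frac{2 D + 4 w}{D + w}$)
$\left(- \frac{8}{j{\left(-5,o{\left(2,5 \right)} \right)}} - \frac{9}{-19}\right) \left(-1682\right) = \left(- \frac{8}{2 \frac{1}{\left(2 + 5\right) - 5} \left(\left(2 + 5\right) + 2 \left(-5\right)\right)} - \frac{9}{-19}\right) \left(-1682\right) = \left(- \frac{8}{2 \frac{1}{7 - 5} \left(7 - 10\right)} - - \frac{9}{19}\right) \left(-1682\right) = \left(- \frac{8}{2 \cdot \frac{1}{2} \left(-3\right)} + \frac{9}{19}\right) \left(-1682\right) = \left(- \frac{8}{-3} + \frac{9}{19}\right) \left(-1682\right) = \left(\left(-8\right) \left(- \frac{1}{3}\right) + \frac{9}{19}\right) \left(-1682\right) = \left(\frac{8}{3} + \frac{9}{19}\right) \left(-1682\right) = \frac{179}{57} \left(-1682\right) = - \frac{301078}{57}$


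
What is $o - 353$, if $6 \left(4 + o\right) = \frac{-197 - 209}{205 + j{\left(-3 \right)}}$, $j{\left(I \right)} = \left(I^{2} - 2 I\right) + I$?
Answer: $- \frac{33230}{93} \approx -357.31$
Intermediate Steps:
$j{\left(I \right)} = I^{2} - I$
$o = - \frac{401}{93}$ ($o = -4 + \frac{\left(-197 - 209\right) \frac{1}{205 - 3 \left(-1 - 3\right)}}{6} = -4 + \frac{\left(-406\right) \frac{1}{205 - -12}}{6} = -4 + \frac{\left(-406\right) \frac{1}{205 + 12}}{6} = -4 + \frac{\left(-406\right) \frac{1}{217}}{6} = -4 + \frac{1}{6} \left(- \frac{58}{31}\right) = -4 - \frac{29}{93} = - \frac{401}{93} \approx -4.3118$)
$o - 353 = - \frac{401}{93} - 353 = - \frac{33230}{93}$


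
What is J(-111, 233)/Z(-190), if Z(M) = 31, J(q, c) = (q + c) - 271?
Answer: -149/31 ≈ -4.8064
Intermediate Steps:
J(q, c) = -271 + c + q (J(q, c) = (c + q) - 271 = -271 + c + q)
J(-111, 233)/Z(-190) = (-271 + 233 - 111)/31 = -149*1/31 = -149/31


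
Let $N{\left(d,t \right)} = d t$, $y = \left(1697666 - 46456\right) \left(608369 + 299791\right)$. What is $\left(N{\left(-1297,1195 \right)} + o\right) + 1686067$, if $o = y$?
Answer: $1499563009752$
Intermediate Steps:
$y = 1499562873600$ ($y = 1651210 \cdot 908160 = 1499562873600$)
$o = 1499562873600$
$\left(N{\left(-1297,1195 \right)} + o\right) + 1686067 = \left(\left(-1297\right) 1195 + 1499562873600\right) + 1686067 = \left(-1549915 + 1499562873600\right) + 1686067 = 1499561323685 + 1686067 = 1499563009752$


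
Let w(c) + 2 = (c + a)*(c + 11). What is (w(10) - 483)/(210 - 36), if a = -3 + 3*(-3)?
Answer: -527/174 ≈ -3.0287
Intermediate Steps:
a = -12 (a = -3 - 9 = -12)
w(c) = -2 + (-12 + c)*(11 + c) (w(c) = -2 + (c - 12)*(c + 11) = -2 + (-12 + c)*(11 + c))
(w(10) - 483)/(210 - 36) = ((-134 + 10² - 1*10) - 483)/(210 - 36) = ((-134 + 100 - 10) - 483)/174 = (-44 - 483)*(1/174) = -527*1/174 = -527/174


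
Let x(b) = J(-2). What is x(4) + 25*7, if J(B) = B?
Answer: 173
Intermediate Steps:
x(b) = -2
x(4) + 25*7 = -2 + 25*7 = -2 + 175 = 173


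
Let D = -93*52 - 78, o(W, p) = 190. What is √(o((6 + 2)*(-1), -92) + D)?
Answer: 2*I*√1181 ≈ 68.731*I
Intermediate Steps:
D = -4914 (D = -4836 - 78 = -4914)
√(o((6 + 2)*(-1), -92) + D) = √(190 - 4914) = √(-4724) = 2*I*√1181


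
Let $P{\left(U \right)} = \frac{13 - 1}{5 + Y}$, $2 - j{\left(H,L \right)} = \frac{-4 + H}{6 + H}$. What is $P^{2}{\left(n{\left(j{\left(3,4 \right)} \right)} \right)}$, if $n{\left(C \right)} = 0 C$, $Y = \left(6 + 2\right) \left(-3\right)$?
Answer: $\frac{144}{361} \approx 0.39889$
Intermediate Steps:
$j{\left(H,L \right)} = 2 - \frac{-4 + H}{6 + H}$
$Y = -24$ ($Y = 8 \left(-3\right) = -24$)
$n{\left(C \right)} = 0$
$P{\left(U \right)} = - \frac{12}{19}$ ($P{\left(U \right)} = \frac{13 - 1}{5 - 24} = \frac{12}{-19} = 12 \left(- \frac{1}{19}\right) = - \frac{12}{19}$)
$P^{2}{\left(n{\left(j{\left(3,4 \right)} \right)} \right)} = \left(- \frac{12}{19}\right)^{2} = \frac{144}{361}$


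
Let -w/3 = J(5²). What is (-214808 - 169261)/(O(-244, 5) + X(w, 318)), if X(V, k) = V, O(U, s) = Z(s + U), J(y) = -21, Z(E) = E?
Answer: 384069/176 ≈ 2182.2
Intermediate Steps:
w = 63 (w = -3*(-21) = 63)
O(U, s) = U + s (O(U, s) = s + U = U + s)
(-214808 - 169261)/(O(-244, 5) + X(w, 318)) = (-214808 - 169261)/((-244 + 5) + 63) = -384069/(-239 + 63) = -384069/(-176) = -384069*(-1/176) = 384069/176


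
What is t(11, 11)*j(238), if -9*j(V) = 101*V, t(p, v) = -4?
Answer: 96152/9 ≈ 10684.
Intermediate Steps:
j(V) = -101*V/9
t(11, 11)*j(238) = -(-404)*238/9 = -4*(-24038/9) = 96152/9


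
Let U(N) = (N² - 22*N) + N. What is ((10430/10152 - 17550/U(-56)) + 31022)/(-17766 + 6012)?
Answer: -42433375309/16079260428 ≈ -2.6390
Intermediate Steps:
U(N) = N² - 21*N
((10430/10152 - 17550/U(-56)) + 31022)/(-17766 + 6012) = ((10430/10152 - 17550*(-1/(56*(-21 - 56)))) + 31022)/(-17766 + 6012) = ((10430*(1/10152) - 17550/((-56*(-77)))) + 31022)/(-11754) = ((5215/5076 - 17550/4312) + 31022)*(-1/11754) = ((5215/5076 - 17550*1/4312) + 31022)*(-1/11754) = ((5215/5076 - 8775/2156) + 31022)*(-1/11754) = (-4162295/1367982 + 31022)*(-1/11754) = (42433375309/1367982)*(-1/11754) = -42433375309/16079260428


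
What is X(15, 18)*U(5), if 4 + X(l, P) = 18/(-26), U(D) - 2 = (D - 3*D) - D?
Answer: 61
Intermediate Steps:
U(D) = 2 - 3*D (U(D) = 2 + ((D - 3*D) - D) = 2 + (-2*D - D) = 2 - 3*D)
X(l, P) = -61/13 (X(l, P) = -4 + 18/(-26) = -4 + 18*(-1/26) = -4 - 9/13 = -61/13)
X(15, 18)*U(5) = -61*(2 - 3*5)/13 = -61*(2 - 15)/13 = -61/13*(-13) = 61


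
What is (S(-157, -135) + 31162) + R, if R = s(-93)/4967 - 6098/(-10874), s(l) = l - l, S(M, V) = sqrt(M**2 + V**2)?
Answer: 169430843/5437 + sqrt(42874) ≈ 31370.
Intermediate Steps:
s(l) = 0
R = 3049/5437 (R = 0/4967 - 6098/(-10874) = 0*(1/4967) - 6098*(-1/10874) = 0 + 3049/5437 = 3049/5437 ≈ 0.56079)
(S(-157, -135) + 31162) + R = (sqrt((-157)**2 + (-135)**2) + 31162) + 3049/5437 = (sqrt(24649 + 18225) + 31162) + 3049/5437 = (sqrt(42874) + 31162) + 3049/5437 = (31162 + sqrt(42874)) + 3049/5437 = 169430843/5437 + sqrt(42874)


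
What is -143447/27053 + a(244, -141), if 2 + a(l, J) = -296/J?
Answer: -19847285/3814473 ≈ -5.2032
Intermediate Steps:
a(l, J) = -2 - 296/J
-143447/27053 + a(244, -141) = -143447/27053 + (-2 - 296/(-141)) = -143447*1/27053 + (-2 - 296*(-1/141)) = -143447/27053 + (-2 + 296/141) = -143447/27053 + 14/141 = -19847285/3814473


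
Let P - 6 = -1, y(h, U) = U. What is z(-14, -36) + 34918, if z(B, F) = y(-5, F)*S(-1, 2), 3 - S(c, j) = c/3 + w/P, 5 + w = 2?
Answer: 173882/5 ≈ 34776.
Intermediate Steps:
w = -3 (w = -5 + 2 = -3)
P = 5 (P = 6 - 1 = 5)
S(c, j) = 18/5 - c/3 (S(c, j) = 3 - (c/3 - 3/5) = 3 - (c*(⅓) - 3*⅕) = 3 - (c/3 - ⅗) = 3 - (-⅗ + c/3) = 3 + (⅗ - c/3) = 18/5 - c/3)
z(B, F) = 59*F/15 (z(B, F) = F*(18/5 - ⅓*(-1)) = F*(18/5 + ⅓) = F*(59/15) = 59*F/15)
z(-14, -36) + 34918 = (59/15)*(-36) + 34918 = -708/5 + 34918 = 173882/5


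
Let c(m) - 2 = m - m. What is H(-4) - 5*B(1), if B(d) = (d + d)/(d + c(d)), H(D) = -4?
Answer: -22/3 ≈ -7.3333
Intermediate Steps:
c(m) = 2 (c(m) = 2 + (m - m) = 2 + 0 = 2)
B(d) = 2*d/(2 + d) (B(d) = (d + d)/(d + 2) = (2*d)/(2 + d) = 2*d/(2 + d))
H(-4) - 5*B(1) = -4 - 10/(2 + 1) = -4 - 10/3 = -22/3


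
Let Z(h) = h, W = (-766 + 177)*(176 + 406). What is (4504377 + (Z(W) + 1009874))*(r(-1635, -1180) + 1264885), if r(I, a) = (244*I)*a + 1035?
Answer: 2441004008369360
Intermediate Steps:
W = -342798 (W = -589*582 = -342798)
r(I, a) = 1035 + 244*I*a (r(I, a) = 244*I*a + 1035 = 1035 + 244*I*a)
(4504377 + (Z(W) + 1009874))*(r(-1635, -1180) + 1264885) = (4504377 + (-342798 + 1009874))*((1035 + 244*(-1635)*(-1180)) + 1264885) = (4504377 + 667076)*((1035 + 470749200) + 1264885) = 5171453*(470750235 + 1264885) = 5171453*472015120 = 2441004008369360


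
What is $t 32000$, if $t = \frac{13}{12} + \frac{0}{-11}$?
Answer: $\frac{104000}{3} \approx 34667.0$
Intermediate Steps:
$t = \frac{13}{12}$ ($t = 13 \cdot \frac{1}{12} + 0 \left(- \frac{1}{11}\right) = \frac{13}{12} + 0 = \frac{13}{12} \approx 1.0833$)
$t 32000 = \frac{13}{12} \cdot 32000 = \frac{104000}{3}$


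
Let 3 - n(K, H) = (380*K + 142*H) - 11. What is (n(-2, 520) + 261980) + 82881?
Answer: 271795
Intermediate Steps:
n(K, H) = 14 - 380*K - 142*H (n(K, H) = 3 - ((380*K + 142*H) - 11) = 3 - ((142*H + 380*K) - 11) = 3 - (-11 + 142*H + 380*K) = 3 + (11 - 380*K - 142*H) = 14 - 380*K - 142*H)
(n(-2, 520) + 261980) + 82881 = ((14 - 380*(-2) - 142*520) + 261980) + 82881 = ((14 + 760 - 73840) + 261980) + 82881 = (-73066 + 261980) + 82881 = 188914 + 82881 = 271795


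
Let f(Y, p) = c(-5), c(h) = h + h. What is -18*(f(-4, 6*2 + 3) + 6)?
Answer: 72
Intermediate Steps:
c(h) = 2*h
f(Y, p) = -10 (f(Y, p) = 2*(-5) = -10)
-18*(f(-4, 6*2 + 3) + 6) = -18*(-10 + 6) = -18*(-4) = 72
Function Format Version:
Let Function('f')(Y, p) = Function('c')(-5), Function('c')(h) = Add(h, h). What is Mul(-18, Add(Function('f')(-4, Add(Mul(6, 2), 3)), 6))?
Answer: 72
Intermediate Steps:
Function('c')(h) = Mul(2, h)
Function('f')(Y, p) = -10 (Function('f')(Y, p) = Mul(2, -5) = -10)
Mul(-18, Add(Function('f')(-4, Add(Mul(6, 2), 3)), 6)) = Mul(-18, Add(-10, 6)) = Mul(-18, -4) = 72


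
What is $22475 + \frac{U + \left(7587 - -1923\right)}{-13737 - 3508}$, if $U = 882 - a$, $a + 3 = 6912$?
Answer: $\frac{387577892}{17245} \approx 22475.0$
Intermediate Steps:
$a = 6909$ ($a = -3 + 6912 = 6909$)
$U = -6027$ ($U = 882 - 6909 = -6027$)
$22475 + \frac{U + \left(7587 - -1923\right)}{-13737 - 3508} = 22475 + \frac{-6027 + \left(7587 - -1923\right)}{-13737 - 3508} = 22475 + \frac{-6027 + \left(7587 + \left(-1727 + 3650\right)\right)}{-17245} = 22475 + \left(-6027 + \left(7587 + 1923\right)\right) \left(- \frac{1}{17245}\right) = 22475 + \left(-6027 + 9510\right) \left(- \frac{1}{17245}\right) = 22475 + 3483 \left(- \frac{1}{17245}\right) = 22475 - \frac{3483}{17245} = \frac{387577892}{17245}$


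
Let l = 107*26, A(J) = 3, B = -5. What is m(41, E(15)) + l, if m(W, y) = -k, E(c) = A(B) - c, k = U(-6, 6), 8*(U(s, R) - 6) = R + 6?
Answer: 5549/2 ≈ 2774.5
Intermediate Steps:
U(s, R) = 27/4 + R/8 (U(s, R) = 6 + (R + 6)/8 = 6 + (6 + R)/8 = 6 + (3/4 + R/8) = 27/4 + R/8)
l = 2782
k = 15/2 (k = 27/4 + (1/8)*6 = 27/4 + 3/4 = 15/2 ≈ 7.5000)
E(c) = 3 - c
m(W, y) = -15/2 (m(W, y) = -1*15/2 = -15/2)
m(41, E(15)) + l = -15/2 + 2782 = 5549/2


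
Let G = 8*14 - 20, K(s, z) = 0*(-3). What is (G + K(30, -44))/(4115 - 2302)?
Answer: 92/1813 ≈ 0.050745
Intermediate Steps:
K(s, z) = 0
G = 92 (G = 112 - 20 = 92)
(G + K(30, -44))/(4115 - 2302) = (92 + 0)/(4115 - 2302) = 92/1813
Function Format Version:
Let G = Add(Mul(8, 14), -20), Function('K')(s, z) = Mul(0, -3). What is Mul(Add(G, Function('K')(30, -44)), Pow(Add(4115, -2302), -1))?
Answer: Rational(92, 1813) ≈ 0.050745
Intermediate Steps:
Function('K')(s, z) = 0
G = 92 (G = Add(112, -20) = 92)
Mul(Add(G, Function('K')(30, -44)), Pow(Add(4115, -2302), -1)) = Mul(Add(92, 0), Pow(Add(4115, -2302), -1)) = Mul(92, Pow(1813, -1)) = Mul(92, Rational(1, 1813)) = Rational(92, 1813)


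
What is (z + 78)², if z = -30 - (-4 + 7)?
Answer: 2025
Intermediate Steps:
z = -33 (z = -30 - 3 = -33)
(z + 78)² = (-33 + 78)² = 45² = 2025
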